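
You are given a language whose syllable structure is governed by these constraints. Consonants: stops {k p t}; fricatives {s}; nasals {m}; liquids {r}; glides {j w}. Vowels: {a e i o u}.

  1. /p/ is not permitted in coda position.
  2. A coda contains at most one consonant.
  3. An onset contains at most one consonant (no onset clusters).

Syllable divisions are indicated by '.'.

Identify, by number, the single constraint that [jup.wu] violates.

1

[jup.wu]: syllable 1 coda contains /p/.
This is a violation of constraint 1: "/p/ is not permitted in coda position."
The remaining constraints (2, 3) are satisfied.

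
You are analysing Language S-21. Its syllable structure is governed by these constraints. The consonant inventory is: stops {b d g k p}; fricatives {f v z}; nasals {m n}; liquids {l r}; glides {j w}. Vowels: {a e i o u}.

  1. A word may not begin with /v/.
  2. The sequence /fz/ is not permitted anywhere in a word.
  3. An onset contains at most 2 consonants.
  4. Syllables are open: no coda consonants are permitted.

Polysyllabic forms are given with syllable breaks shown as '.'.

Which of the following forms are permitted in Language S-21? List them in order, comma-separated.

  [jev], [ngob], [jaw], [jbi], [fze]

[jev] — violates constraint 4: syllable 1 coda /v/ has 1 consonant (> 0) → not permitted
[ngob] — violates constraint 4: syllable 1 coda /b/ has 1 consonant (> 0) → not permitted
[jaw] — violates constraint 4: syllable 1 coda /w/ has 1 consonant (> 0) → not permitted
[jbi] — σ1 onset /jb/ (2C), coda /∅/ ok → permitted
[fze] — violates constraint 2: contains banned sequence /fz/ → not permitted

[jbi]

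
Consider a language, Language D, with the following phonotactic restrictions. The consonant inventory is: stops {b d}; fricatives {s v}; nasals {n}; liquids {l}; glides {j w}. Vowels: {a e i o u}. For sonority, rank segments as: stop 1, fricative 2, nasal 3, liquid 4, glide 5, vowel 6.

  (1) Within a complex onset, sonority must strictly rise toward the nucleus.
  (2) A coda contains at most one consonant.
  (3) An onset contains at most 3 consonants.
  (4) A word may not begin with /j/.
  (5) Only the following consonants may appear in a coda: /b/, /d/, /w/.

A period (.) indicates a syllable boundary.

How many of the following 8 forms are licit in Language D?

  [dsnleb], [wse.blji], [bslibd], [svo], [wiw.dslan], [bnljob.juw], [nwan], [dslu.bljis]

0

[dsnleb] — violates constraint 3: syllable 1 onset /dsnl/ has 4 consonants (> 3) → illicit
[wse.blji] — violates constraint 1: syllable 1 onset /ws/: /w/ (glide, 5) → /s/ (fricative, 2) does not rise → illicit
[bslibd] — violates constraint 2: syllable 1 coda /bd/ has 2 consonants (> 1) → illicit
[svo] — violates constraint 1: syllable 1 onset /sv/: /s/ (fricative, 2) → /v/ (fricative, 2) does not rise → illicit
[wiw.dslan] — violates constraint 5: syllable 2 coda contains /n/, which is not a licensed coda consonant → illicit
[bnljob.juw] — violates constraint 3: syllable 1 onset /bnlj/ has 4 consonants (> 3) → illicit
[nwan] — violates constraint 5: syllable 1 coda contains /n/, which is not a licensed coda consonant → illicit
[dslu.bljis] — violates constraint 5: syllable 2 coda contains /s/, which is not a licensed coda consonant → illicit
No form is licit → 0.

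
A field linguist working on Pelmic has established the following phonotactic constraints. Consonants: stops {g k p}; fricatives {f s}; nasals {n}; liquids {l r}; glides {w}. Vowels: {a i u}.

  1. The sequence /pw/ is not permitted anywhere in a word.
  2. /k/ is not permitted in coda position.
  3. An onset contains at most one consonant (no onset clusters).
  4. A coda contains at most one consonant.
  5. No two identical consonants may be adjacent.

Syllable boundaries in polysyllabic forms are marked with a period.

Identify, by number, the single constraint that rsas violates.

rsas: syllable 1 onset /rs/ has 2 consonants (> 1).
This is a violation of constraint 3: "An onset contains at most one consonant (no onset clusters)."
The remaining constraints (1, 2, 4, 5) are satisfied.

3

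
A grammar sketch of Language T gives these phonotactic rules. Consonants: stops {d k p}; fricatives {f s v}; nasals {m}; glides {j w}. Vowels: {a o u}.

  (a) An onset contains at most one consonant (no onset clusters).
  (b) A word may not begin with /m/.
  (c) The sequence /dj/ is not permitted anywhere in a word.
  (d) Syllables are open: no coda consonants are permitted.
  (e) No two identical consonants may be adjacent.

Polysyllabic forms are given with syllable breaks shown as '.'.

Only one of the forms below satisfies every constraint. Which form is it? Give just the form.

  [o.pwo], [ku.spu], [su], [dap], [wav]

[o.pwo] — violates constraint (a): syllable 2 onset /pw/ has 2 consonants (> 1) → illicit
[ku.spu] — violates constraint (a): syllable 2 onset /sp/ has 2 consonants (> 1) → illicit
[su] — σ1 onset /s/, coda /∅/ ok → licit
[dap] — violates constraint (d): syllable 1 coda /p/ has 1 consonant (> 0) → illicit
[wav] — violates constraint (d): syllable 1 coda /v/ has 1 consonant (> 0) → illicit

[su]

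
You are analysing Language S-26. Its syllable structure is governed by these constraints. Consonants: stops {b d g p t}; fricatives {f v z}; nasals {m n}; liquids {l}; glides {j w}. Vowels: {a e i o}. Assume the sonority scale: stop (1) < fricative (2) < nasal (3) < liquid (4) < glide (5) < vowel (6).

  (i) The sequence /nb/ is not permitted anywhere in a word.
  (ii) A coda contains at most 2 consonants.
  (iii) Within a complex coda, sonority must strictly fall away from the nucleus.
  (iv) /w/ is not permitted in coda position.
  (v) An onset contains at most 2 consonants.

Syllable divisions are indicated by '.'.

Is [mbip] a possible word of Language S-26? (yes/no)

[mbip] — σ1 onset /mb/ (2C), coda /p/ ok → phonotactically legal

yes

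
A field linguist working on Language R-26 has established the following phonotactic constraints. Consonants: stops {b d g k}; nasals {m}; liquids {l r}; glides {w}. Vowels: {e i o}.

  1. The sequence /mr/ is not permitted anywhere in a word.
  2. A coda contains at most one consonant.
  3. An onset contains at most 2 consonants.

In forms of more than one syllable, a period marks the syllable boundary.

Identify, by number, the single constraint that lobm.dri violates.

lobm.dri: syllable 1 coda /bm/ has 2 consonants (> 1).
This is a violation of constraint 2: "A coda contains at most one consonant."
The remaining constraints (1, 3) are satisfied.

2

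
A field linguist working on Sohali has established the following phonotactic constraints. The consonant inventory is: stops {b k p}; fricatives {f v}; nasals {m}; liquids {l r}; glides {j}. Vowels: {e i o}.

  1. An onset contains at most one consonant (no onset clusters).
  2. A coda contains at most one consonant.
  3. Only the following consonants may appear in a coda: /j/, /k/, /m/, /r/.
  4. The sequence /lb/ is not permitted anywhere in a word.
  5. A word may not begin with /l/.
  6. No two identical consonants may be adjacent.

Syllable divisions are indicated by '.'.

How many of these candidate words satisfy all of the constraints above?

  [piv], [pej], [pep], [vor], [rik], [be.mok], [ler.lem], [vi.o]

[piv] — violates constraint 3: syllable 1 coda contains /v/, which is not a licensed coda consonant → phonotactically illegal
[pej] — σ1 onset /p/, coda /j/ ok → phonotactically legal
[pep] — violates constraint 3: syllable 1 coda contains /p/, which is not a licensed coda consonant → phonotactically illegal
[vor] — σ1 onset /v/, coda /r/ ok → phonotactically legal
[rik] — σ1 onset /r/, coda /k/ ok → phonotactically legal
[be.mok] — σ1 onset /b/, coda /∅/ ok; σ2 onset /m/, coda /k/ ok → phonotactically legal
[ler.lem] — violates constraint 5: word begins with /l/ → phonotactically illegal
[vi.o] — σ1 onset /v/, coda /∅/ ok; σ2 onset /∅/, coda /∅/ ok → phonotactically legal
Phonotactically legal: [pej], [vor], [rik], [be.mok], [vi.o] → 5.

5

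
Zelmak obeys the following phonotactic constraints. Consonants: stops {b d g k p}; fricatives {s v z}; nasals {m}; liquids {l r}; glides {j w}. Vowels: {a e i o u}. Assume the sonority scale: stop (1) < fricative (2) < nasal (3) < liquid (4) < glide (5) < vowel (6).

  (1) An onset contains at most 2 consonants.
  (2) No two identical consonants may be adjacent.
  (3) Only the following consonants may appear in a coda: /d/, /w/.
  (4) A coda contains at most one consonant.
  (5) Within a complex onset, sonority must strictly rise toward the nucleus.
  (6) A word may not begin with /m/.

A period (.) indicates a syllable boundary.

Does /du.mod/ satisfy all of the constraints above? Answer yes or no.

/du.mod/ — σ1 onset /d/, coda /∅/ ok; σ2 onset /m/, coda /d/ ok → phonotactically legal

yes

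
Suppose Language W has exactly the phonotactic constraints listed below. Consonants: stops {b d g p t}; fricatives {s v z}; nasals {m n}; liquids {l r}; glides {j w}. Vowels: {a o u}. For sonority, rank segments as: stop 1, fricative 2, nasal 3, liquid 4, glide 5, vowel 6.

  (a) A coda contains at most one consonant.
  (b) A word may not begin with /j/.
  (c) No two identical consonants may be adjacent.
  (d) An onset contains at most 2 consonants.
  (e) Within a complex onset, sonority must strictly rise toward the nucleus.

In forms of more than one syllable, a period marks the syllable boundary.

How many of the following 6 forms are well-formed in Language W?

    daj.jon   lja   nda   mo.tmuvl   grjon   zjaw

daj.jon — violates constraint (c): adjacent identical consonants /jj/ → ill-formed
lja — σ1 onset /lj/ (4→5 rises), coda /∅/ ok → well-formed
nda — violates constraint (e): syllable 1 onset /nd/: /n/ (nasal, 3) → /d/ (stop, 1) does not rise → ill-formed
mo.tmuvl — violates constraint (a): syllable 2 coda /vl/ has 2 consonants (> 1) → ill-formed
grjon — violates constraint (d): syllable 1 onset /grj/ has 3 consonants (> 2) → ill-formed
zjaw — σ1 onset /zj/ (2→5 rises), coda /w/ ok → well-formed
Well-formed: lja, zjaw → 2.

2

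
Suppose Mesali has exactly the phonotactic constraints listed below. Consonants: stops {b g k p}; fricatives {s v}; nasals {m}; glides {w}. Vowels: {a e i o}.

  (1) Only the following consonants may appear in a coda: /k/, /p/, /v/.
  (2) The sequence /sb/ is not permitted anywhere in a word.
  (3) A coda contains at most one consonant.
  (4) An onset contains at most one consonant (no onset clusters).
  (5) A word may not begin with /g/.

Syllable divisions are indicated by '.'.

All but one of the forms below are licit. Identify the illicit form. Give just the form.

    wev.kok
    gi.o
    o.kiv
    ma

wev.kok — σ1 onset /w/, coda /v/ ok; σ2 onset /k/, coda /k/ ok → licit
gi.o — violates constraint 5: word begins with /g/ → illicit
o.kiv — σ1 onset /∅/, coda /∅/ ok; σ2 onset /k/, coda /v/ ok → licit
ma — σ1 onset /m/, coda /∅/ ok → licit

gi.o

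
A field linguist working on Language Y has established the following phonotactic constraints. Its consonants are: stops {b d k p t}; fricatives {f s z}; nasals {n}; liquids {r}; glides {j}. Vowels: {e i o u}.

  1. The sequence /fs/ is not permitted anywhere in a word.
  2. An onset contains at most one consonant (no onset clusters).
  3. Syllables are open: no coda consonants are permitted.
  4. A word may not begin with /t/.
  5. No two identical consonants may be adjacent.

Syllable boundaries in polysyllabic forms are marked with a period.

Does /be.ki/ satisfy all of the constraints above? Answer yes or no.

/be.ki/ — σ1 onset /b/, coda /∅/ ok; σ2 onset /k/, coda /∅/ ok → phonotactically legal

yes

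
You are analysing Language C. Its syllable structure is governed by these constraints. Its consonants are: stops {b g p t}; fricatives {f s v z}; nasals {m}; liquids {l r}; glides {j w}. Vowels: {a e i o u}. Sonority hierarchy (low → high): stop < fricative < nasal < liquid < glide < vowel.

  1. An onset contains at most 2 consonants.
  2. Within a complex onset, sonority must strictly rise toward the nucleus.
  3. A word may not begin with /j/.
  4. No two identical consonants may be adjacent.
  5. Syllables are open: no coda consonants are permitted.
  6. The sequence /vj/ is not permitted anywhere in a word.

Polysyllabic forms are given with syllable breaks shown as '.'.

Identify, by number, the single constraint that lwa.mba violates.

2

lwa.mba: syllable 2 onset /mb/: /m/ (nasal, 3) → /b/ (stop, 1) does not rise.
This is a violation of constraint 2: "Within a complex onset, sonority must strictly rise toward the nucleus."
The remaining constraints (1, 3, 4, 5, 6) are satisfied.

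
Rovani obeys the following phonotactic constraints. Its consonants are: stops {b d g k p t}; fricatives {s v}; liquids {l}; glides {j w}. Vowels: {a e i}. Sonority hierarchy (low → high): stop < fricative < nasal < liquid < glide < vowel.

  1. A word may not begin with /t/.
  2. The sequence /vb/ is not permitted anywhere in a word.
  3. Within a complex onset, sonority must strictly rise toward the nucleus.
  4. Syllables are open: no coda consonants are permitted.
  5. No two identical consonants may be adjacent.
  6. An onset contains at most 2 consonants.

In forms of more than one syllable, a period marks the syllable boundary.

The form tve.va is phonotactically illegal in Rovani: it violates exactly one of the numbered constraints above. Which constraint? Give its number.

1

tve.va: word begins with /t/.
This is a violation of constraint 1: "A word may not begin with /t/."
The remaining constraints (2, 3, 4, 5, 6) are satisfied.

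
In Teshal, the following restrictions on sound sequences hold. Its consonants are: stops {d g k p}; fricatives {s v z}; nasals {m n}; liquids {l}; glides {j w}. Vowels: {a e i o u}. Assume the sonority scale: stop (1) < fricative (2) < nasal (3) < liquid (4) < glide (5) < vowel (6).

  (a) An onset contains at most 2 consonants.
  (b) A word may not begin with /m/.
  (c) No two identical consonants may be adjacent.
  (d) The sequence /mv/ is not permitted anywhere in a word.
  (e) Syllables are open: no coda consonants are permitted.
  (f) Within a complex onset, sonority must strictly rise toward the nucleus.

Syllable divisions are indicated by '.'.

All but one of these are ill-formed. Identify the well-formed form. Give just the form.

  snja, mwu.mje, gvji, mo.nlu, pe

pe

snja — violates constraint (a): syllable 1 onset /snj/ has 3 consonants (> 2) → ill-formed
mwu.mje — violates constraint (b): word begins with /m/ → ill-formed
gvji — violates constraint (a): syllable 1 onset /gvj/ has 3 consonants (> 2) → ill-formed
mo.nlu — violates constraint (b): word begins with /m/ → ill-formed
pe — σ1 onset /p/, coda /∅/ ok → well-formed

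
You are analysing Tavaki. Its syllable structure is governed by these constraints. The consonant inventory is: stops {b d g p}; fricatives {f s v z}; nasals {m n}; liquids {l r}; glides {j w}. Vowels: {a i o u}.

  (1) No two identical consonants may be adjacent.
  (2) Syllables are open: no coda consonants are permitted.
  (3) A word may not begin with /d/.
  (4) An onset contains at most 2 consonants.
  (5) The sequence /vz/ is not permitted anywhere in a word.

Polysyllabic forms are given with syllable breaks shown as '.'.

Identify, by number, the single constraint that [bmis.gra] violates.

[bmis.gra]: syllable 1 coda /s/ has 1 consonant (> 0).
This is a violation of constraint 2: "Syllables are open: no coda consonants are permitted."
The remaining constraints (1, 3, 4, 5) are satisfied.

2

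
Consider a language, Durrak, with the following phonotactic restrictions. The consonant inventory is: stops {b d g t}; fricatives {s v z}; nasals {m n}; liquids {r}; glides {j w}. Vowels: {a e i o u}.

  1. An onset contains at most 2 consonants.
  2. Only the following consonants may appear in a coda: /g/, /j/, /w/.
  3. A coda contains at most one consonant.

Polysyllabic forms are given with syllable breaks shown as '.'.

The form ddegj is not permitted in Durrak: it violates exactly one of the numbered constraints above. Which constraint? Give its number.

ddegj: syllable 1 coda /gj/ has 2 consonants (> 1).
This is a violation of constraint 3: "A coda contains at most one consonant."
The remaining constraints (1, 2) are satisfied.

3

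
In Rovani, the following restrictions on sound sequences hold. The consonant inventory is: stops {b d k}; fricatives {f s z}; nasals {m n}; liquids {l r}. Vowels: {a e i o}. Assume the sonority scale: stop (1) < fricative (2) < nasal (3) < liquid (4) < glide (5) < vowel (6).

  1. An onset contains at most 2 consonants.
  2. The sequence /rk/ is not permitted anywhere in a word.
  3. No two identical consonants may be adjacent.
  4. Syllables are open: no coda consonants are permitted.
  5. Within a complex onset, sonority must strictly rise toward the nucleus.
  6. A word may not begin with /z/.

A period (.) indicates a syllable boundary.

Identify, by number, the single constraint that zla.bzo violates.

zla.bzo: word begins with /z/.
This is a violation of constraint 6: "A word may not begin with /z/."
The remaining constraints (1, 2, 3, 4, 5) are satisfied.

6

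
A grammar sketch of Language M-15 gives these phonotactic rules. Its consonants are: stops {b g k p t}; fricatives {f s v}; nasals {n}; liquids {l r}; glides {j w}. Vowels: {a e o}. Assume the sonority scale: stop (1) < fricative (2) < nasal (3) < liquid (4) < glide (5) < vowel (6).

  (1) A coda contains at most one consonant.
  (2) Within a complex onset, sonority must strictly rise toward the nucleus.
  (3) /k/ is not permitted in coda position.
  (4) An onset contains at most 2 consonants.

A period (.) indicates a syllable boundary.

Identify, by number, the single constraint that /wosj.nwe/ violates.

/wosj.nwe/: syllable 1 coda /sj/ has 2 consonants (> 1).
This is a violation of constraint 1: "A coda contains at most one consonant."
The remaining constraints (2, 3, 4) are satisfied.

1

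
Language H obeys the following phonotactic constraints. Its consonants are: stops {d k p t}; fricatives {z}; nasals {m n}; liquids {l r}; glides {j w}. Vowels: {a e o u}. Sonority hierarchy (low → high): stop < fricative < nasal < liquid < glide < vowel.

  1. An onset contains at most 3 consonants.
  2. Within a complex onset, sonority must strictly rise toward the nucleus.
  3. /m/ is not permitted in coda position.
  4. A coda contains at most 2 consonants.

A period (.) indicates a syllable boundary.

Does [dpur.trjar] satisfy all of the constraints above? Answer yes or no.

no

[dpur.trjar] — violates constraint 2: syllable 1 onset /dp/: /d/ (stop, 1) → /p/ (stop, 1) does not rise → illicit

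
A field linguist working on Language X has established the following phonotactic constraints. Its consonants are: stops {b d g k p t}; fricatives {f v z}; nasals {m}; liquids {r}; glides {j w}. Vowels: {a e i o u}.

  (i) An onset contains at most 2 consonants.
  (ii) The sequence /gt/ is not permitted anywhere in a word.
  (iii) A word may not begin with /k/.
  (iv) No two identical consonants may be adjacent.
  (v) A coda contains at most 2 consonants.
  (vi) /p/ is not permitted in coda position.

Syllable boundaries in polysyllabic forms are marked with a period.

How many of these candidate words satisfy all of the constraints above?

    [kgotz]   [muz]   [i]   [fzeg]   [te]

4

[kgotz] — violates constraint (iii): word begins with /k/ → ill-formed
[muz] — σ1 onset /m/, coda /z/ ok → well-formed
[i] — σ1 onset /∅/, coda /∅/ ok → well-formed
[fzeg] — σ1 onset /fz/ (2C), coda /g/ ok → well-formed
[te] — σ1 onset /t/, coda /∅/ ok → well-formed
Well-formed: [muz], [i], [fzeg], [te] → 4.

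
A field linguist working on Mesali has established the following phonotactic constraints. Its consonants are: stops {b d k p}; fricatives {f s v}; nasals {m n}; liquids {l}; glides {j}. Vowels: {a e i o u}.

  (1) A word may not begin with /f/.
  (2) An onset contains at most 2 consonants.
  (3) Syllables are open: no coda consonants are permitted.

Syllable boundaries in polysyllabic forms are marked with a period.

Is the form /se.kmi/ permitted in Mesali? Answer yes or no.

/se.kmi/ — σ1 onset /s/, coda /∅/ ok; σ2 onset /km/ (2C), coda /∅/ ok → permitted

yes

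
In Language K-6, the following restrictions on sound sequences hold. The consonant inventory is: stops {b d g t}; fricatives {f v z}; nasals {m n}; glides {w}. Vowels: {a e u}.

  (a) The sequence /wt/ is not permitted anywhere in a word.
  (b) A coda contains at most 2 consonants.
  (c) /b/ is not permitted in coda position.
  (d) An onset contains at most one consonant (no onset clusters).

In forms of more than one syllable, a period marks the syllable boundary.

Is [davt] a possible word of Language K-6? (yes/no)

yes

[davt] — σ1 onset /d/, coda /vt/ (2C) ok → phonotactically legal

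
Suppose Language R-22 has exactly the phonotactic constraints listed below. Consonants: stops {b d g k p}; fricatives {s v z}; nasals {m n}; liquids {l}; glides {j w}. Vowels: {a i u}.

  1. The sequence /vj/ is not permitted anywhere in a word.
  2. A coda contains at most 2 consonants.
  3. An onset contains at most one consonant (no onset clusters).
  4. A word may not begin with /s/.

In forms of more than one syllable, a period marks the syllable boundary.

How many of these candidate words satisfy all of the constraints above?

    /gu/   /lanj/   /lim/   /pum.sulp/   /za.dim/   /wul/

/gu/ — σ1 onset /g/, coda /∅/ ok → well-formed
/lanj/ — σ1 onset /l/, coda /nj/ (2C) ok → well-formed
/lim/ — σ1 onset /l/, coda /m/ ok → well-formed
/pum.sulp/ — σ1 onset /p/, coda /m/ ok; σ2 onset /s/, coda /lp/ (2C) ok → well-formed
/za.dim/ — σ1 onset /z/, coda /∅/ ok; σ2 onset /d/, coda /m/ ok → well-formed
/wul/ — σ1 onset /w/, coda /l/ ok → well-formed
Well-formed: /gu/, /lanj/, /lim/, /pum.sulp/, /za.dim/, /wul/ → 6.

6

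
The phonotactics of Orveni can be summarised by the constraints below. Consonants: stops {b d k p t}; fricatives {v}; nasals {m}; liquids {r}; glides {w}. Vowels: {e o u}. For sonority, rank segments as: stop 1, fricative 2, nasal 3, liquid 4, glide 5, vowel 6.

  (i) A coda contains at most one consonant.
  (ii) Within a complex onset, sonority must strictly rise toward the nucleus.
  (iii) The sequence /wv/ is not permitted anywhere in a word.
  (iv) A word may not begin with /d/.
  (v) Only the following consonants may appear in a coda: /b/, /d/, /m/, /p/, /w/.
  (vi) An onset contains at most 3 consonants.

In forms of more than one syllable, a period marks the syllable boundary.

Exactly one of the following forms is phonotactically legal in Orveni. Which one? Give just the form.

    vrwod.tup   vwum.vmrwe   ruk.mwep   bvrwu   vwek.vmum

vrwod.tup

vrwod.tup — σ1 onset /vrw/ (2→4→5 rises), coda /d/ ok; σ2 onset /t/, coda /p/ ok → phonotactically legal
vwum.vmrwe — violates constraint (vi): syllable 2 onset /vmrw/ has 4 consonants (> 3) → phonotactically illegal
ruk.mwep — violates constraint (v): syllable 1 coda contains /k/, which is not a licensed coda consonant → phonotactically illegal
bvrwu — violates constraint (vi): syllable 1 onset /bvrw/ has 4 consonants (> 3) → phonotactically illegal
vwek.vmum — violates constraint (v): syllable 1 coda contains /k/, which is not a licensed coda consonant → phonotactically illegal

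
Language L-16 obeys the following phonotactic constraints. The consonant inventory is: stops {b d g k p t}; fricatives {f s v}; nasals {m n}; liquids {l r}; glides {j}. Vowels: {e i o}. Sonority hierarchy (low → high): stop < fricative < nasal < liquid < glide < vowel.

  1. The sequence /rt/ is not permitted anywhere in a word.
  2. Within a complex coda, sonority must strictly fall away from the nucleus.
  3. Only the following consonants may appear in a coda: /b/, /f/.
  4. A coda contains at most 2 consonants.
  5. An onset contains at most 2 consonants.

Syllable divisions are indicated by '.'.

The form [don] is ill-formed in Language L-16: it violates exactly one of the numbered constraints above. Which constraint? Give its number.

[don]: syllable 1 coda contains /n/, which is not a licensed coda consonant.
This is a violation of constraint 3: "Only the following consonants may appear in a coda: /b/, /f/."
The remaining constraints (1, 2, 4, 5) are satisfied.

3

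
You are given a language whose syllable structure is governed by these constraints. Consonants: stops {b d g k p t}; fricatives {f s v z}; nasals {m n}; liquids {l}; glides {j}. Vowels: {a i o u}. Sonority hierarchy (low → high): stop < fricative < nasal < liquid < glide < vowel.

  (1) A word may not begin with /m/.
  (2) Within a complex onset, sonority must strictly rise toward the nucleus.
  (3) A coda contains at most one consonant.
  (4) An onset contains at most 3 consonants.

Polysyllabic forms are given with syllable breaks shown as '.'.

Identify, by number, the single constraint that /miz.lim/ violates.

/miz.lim/: word begins with /m/.
This is a violation of constraint 1: "A word may not begin with /m/."
The remaining constraints (2, 3, 4) are satisfied.

1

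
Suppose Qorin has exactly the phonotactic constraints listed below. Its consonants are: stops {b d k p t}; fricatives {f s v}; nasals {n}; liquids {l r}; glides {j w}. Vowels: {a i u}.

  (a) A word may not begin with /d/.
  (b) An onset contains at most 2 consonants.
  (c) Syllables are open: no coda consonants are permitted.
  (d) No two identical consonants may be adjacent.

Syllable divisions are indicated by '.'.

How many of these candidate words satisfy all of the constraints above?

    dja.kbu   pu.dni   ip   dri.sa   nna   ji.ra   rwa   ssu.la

dja.kbu — violates constraint (a): word begins with /d/ → not permitted
pu.dni — σ1 onset /p/, coda /∅/ ok; σ2 onset /dn/ (2C), coda /∅/ ok → permitted
ip — violates constraint (c): syllable 1 coda /p/ has 1 consonant (> 0) → not permitted
dri.sa — violates constraint (a): word begins with /d/ → not permitted
nna — violates constraint (d): adjacent identical consonants /nn/ → not permitted
ji.ra — σ1 onset /j/, coda /∅/ ok; σ2 onset /r/, coda /∅/ ok → permitted
rwa — σ1 onset /rw/ (2C), coda /∅/ ok → permitted
ssu.la — violates constraint (d): adjacent identical consonants /ss/ → not permitted
Permitted: pu.dni, ji.ra, rwa → 3.

3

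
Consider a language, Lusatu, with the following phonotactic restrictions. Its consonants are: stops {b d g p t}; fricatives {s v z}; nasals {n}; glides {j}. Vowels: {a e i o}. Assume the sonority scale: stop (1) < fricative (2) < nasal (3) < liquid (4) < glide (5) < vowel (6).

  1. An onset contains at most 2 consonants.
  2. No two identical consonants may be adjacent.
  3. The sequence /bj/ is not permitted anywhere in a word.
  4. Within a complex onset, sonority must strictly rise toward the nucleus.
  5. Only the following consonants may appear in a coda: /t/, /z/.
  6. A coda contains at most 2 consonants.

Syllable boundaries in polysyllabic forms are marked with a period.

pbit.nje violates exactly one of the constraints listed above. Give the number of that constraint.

4

pbit.nje: syllable 1 onset /pb/: /p/ (stop, 1) → /b/ (stop, 1) does not rise.
This is a violation of constraint 4: "Within a complex onset, sonority must strictly rise toward the nucleus."
The remaining constraints (1, 2, 3, 5, 6) are satisfied.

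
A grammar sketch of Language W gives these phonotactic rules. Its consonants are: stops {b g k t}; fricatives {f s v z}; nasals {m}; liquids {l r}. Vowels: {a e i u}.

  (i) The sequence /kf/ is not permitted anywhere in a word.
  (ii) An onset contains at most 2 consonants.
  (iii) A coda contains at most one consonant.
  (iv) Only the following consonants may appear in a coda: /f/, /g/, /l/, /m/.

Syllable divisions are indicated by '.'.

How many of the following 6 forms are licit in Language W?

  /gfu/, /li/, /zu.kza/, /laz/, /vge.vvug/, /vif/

5

/gfu/ — σ1 onset /gf/ (2C), coda /∅/ ok → licit
/li/ — σ1 onset /l/, coda /∅/ ok → licit
/zu.kza/ — σ1 onset /z/, coda /∅/ ok; σ2 onset /kz/ (2C), coda /∅/ ok → licit
/laz/ — violates constraint (iv): syllable 1 coda contains /z/, which is not a licensed coda consonant → illicit
/vge.vvug/ — σ1 onset /vg/ (2C), coda /∅/ ok; σ2 onset /vv/ (2C), coda /g/ ok → licit
/vif/ — σ1 onset /v/, coda /f/ ok → licit
Licit: /gfu/, /li/, /zu.kza/, /vge.vvug/, /vif/ → 5.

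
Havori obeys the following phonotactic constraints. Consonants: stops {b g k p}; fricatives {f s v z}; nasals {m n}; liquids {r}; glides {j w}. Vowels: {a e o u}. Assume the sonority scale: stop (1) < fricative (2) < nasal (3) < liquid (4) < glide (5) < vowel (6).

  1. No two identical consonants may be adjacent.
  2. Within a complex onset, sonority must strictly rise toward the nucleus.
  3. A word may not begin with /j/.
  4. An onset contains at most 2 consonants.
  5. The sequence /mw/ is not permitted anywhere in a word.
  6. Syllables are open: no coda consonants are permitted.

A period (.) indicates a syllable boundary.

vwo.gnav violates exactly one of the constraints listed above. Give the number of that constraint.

6

vwo.gnav: syllable 2 coda /v/ has 1 consonant (> 0).
This is a violation of constraint 6: "Syllables are open: no coda consonants are permitted."
The remaining constraints (1, 2, 3, 4, 5) are satisfied.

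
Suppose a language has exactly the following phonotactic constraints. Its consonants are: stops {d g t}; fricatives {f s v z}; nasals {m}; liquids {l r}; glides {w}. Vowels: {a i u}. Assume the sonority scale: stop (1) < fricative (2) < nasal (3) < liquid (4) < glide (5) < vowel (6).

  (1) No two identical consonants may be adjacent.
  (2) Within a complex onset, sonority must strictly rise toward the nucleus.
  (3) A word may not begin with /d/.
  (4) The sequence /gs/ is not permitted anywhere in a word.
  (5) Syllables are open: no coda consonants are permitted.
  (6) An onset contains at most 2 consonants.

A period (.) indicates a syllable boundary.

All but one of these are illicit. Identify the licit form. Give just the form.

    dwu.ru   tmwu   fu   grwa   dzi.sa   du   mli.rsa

dwu.ru — violates constraint 3: word begins with /d/ → illicit
tmwu — violates constraint 6: syllable 1 onset /tmw/ has 3 consonants (> 2) → illicit
fu — σ1 onset /f/, coda /∅/ ok → licit
grwa — violates constraint 6: syllable 1 onset /grw/ has 3 consonants (> 2) → illicit
dzi.sa — violates constraint 3: word begins with /d/ → illicit
du — violates constraint 3: word begins with /d/ → illicit
mli.rsa — violates constraint 2: syllable 2 onset /rs/: /r/ (liquid, 4) → /s/ (fricative, 2) does not rise → illicit

fu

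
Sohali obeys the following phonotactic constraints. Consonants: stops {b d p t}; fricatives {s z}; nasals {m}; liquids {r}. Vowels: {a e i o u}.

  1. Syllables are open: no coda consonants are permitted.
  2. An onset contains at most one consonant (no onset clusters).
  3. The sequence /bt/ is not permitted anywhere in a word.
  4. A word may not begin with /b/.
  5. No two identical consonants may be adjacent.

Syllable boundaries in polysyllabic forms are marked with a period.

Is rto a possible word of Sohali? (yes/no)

no

rto — violates constraint 2: syllable 1 onset /rt/ has 2 consonants (> 1) → illicit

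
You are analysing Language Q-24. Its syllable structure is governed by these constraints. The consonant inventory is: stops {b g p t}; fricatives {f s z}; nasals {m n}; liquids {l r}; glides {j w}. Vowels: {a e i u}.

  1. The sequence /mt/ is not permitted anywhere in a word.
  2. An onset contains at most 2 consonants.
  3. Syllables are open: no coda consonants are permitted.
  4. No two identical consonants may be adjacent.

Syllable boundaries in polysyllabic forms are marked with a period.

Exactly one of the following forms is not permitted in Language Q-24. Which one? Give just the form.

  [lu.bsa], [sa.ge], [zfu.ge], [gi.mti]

[gi.mti]

[lu.bsa] — σ1 onset /l/, coda /∅/ ok; σ2 onset /bs/ (2C), coda /∅/ ok → permitted
[sa.ge] — σ1 onset /s/, coda /∅/ ok; σ2 onset /g/, coda /∅/ ok → permitted
[zfu.ge] — σ1 onset /zf/ (2C), coda /∅/ ok; σ2 onset /g/, coda /∅/ ok → permitted
[gi.mti] — violates constraint 1: contains banned sequence /mt/ → not permitted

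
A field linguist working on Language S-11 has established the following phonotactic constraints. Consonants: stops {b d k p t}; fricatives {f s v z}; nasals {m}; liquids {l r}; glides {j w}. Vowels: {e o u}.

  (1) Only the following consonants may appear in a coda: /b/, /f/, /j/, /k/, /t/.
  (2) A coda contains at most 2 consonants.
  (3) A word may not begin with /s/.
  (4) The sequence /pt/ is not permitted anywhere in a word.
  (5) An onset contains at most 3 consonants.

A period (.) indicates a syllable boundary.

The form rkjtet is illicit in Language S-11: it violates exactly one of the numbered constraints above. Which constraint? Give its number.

5

rkjtet: syllable 1 onset /rkjt/ has 4 consonants (> 3).
This is a violation of constraint 5: "An onset contains at most 3 consonants."
The remaining constraints (1, 2, 3, 4) are satisfied.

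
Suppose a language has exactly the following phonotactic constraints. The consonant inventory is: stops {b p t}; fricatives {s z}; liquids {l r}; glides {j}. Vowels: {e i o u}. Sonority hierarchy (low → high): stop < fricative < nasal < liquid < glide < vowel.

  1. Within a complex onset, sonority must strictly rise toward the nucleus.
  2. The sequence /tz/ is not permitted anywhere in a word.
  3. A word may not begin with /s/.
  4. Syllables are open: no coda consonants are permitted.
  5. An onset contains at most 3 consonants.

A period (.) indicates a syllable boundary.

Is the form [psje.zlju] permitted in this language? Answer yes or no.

[psje.zlju] — σ1 onset /psj/ (1→2→5 rises), coda /∅/ ok; σ2 onset /zlj/ (2→4→5 rises), coda /∅/ ok → permitted

yes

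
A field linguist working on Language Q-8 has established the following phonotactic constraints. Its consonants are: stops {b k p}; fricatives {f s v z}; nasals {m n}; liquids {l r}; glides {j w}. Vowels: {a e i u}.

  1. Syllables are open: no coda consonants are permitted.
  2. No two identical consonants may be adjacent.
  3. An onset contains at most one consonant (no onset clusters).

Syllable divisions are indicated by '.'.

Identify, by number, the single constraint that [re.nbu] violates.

3

[re.nbu]: syllable 2 onset /nb/ has 2 consonants (> 1).
This is a violation of constraint 3: "An onset contains at most one consonant (no onset clusters)."
The remaining constraints (1, 2) are satisfied.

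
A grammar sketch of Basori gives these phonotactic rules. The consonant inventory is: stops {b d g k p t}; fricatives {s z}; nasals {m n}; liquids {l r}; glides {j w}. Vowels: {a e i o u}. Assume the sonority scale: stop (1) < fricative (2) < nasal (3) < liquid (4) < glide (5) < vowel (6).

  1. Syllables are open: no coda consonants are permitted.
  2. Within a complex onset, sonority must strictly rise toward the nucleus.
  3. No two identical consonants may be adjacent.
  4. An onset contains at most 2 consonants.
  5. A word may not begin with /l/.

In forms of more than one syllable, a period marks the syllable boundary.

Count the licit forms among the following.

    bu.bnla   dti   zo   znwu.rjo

1

bu.bnla — violates constraint 4: syllable 2 onset /bnl/ has 3 consonants (> 2) → illicit
dti — violates constraint 2: syllable 1 onset /dt/: /d/ (stop, 1) → /t/ (stop, 1) does not rise → illicit
zo — σ1 onset /z/, coda /∅/ ok → licit
znwu.rjo — violates constraint 4: syllable 1 onset /znw/ has 3 consonants (> 2) → illicit
Licit: zo → 1.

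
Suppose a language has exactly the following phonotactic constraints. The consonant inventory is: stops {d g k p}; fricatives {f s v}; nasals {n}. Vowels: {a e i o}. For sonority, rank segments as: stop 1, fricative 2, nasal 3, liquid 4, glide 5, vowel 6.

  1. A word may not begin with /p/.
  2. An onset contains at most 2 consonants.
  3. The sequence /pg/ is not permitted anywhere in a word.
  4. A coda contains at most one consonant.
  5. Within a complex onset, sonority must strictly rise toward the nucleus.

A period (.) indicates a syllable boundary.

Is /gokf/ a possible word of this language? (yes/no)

/gokf/ — violates constraint 4: syllable 1 coda /kf/ has 2 consonants (> 1) → illicit

no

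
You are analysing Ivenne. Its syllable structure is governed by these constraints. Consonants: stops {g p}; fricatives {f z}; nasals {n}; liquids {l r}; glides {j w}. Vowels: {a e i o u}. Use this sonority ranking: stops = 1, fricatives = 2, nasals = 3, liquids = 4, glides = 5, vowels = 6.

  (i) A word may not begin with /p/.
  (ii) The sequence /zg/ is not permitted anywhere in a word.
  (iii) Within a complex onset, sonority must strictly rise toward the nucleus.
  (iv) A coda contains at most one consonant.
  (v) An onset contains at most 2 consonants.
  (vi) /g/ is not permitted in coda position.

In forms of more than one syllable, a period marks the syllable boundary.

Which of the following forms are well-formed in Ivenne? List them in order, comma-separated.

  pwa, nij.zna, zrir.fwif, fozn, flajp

pwa — violates constraint (i): word begins with /p/ → ill-formed
nij.zna — σ1 onset /n/, coda /j/ ok; σ2 onset /zn/ (2→3 rises), coda /∅/ ok → well-formed
zrir.fwif — σ1 onset /zr/ (2→4 rises), coda /r/ ok; σ2 onset /fw/ (2→5 rises), coda /f/ ok → well-formed
fozn — violates constraint (iv): syllable 1 coda /zn/ has 2 consonants (> 1) → ill-formed
flajp — violates constraint (iv): syllable 1 coda /jp/ has 2 consonants (> 1) → ill-formed

nij.zna, zrir.fwif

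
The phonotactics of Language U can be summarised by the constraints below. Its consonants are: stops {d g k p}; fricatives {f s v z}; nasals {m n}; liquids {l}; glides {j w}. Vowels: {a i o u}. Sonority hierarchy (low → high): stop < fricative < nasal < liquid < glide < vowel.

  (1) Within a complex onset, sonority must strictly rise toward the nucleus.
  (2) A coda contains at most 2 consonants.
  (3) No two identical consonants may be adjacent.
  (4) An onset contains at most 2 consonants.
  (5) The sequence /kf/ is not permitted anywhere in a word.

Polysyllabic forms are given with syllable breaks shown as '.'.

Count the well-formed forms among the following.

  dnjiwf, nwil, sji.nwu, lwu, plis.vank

dnjiwf — violates constraint 4: syllable 1 onset /dnj/ has 3 consonants (> 2) → ill-formed
nwil — σ1 onset /nw/ (3→5 rises), coda /l/ ok → well-formed
sji.nwu — σ1 onset /sj/ (2→5 rises), coda /∅/ ok; σ2 onset /nw/ (3→5 rises), coda /∅/ ok → well-formed
lwu — σ1 onset /lw/ (4→5 rises), coda /∅/ ok → well-formed
plis.vank — σ1 onset /pl/ (1→4 rises), coda /s/ ok; σ2 onset /v/, coda /nk/ (2C) ok → well-formed
Well-formed: nwil, sji.nwu, lwu, plis.vank → 4.

4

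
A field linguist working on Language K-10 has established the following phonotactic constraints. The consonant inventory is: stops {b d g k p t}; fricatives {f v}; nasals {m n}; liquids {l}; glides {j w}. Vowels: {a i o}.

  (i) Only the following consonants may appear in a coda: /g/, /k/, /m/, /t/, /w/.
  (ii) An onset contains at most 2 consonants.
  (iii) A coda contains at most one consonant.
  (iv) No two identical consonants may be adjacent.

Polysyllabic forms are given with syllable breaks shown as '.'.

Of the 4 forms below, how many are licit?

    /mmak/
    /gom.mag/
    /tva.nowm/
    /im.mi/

/mmak/ — violates constraint (iv): adjacent identical consonants /mm/ → illicit
/gom.mag/ — violates constraint (iv): adjacent identical consonants /mm/ → illicit
/tva.nowm/ — violates constraint (iii): syllable 2 coda /wm/ has 2 consonants (> 1) → illicit
/im.mi/ — violates constraint (iv): adjacent identical consonants /mm/ → illicit
No form is licit → 0.

0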